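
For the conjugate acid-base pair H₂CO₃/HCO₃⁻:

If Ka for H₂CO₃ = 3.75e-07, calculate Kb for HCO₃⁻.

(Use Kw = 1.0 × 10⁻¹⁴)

For a conjugate pair Ka × Kb = Kw, so Kb = Kw/Ka = 1.0 × 10⁻¹⁴ / 3.75e-07 = 2.67e-08.

K_b = 2.67e-08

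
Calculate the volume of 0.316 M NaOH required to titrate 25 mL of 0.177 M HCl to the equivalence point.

At equivalence: moles acid = moles base. moles HCl = 0.177 × 25/1000 = 0.004425 mol. V_base = moles / 0.316 × 1000 = 14.0 mL.

V_{base} = 14.0 mL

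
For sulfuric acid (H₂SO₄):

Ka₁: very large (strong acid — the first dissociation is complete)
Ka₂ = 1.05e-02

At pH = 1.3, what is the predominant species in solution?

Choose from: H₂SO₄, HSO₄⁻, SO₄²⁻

The first dissociation is complete, so H₂SO₄ itself is never the predominant species in water; pKa₂ = -log(1.05e-02) = 1.98. For a polyprotic acid the predominant species crosses at each pKa: below pKa_n the protonated form dominates, above it the deprotonated form does. At pH = 1.3, the predominant species is HSO₄⁻.

HSO₄⁻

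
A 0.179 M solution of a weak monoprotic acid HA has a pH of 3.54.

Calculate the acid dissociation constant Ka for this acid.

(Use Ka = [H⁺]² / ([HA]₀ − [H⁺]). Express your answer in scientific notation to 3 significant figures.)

[H⁺] = 10^(−pH) = 10^(−3.54) = 2.884e-04 M. For HA ⇌ H⁺ + A⁻, Ka = [H⁺][A⁻]/[HA] = [H⁺]² / ([HA]₀ − [H⁺]) = (2.884e-04)² / (0.179 − 2.884e-04) = 4.65e-07.

K_a = 4.65e-07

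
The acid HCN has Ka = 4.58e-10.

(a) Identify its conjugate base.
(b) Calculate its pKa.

(a) The conjugate base is formed by removing one H⁺ from HCN, giving CN⁻. (b) pKa = -log(Ka) = -log(4.58e-10) = 9.34.

Conjugate base: CN⁻; pK_a = 9.34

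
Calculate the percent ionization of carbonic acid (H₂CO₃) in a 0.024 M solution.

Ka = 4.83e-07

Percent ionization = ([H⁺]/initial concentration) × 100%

Using Ka equilibrium: x² + Ka×x - Ka×C = 0. Solving: [H⁺] = 1.0742e-04. Percent = (1.0742e-04/0.024) × 100

Percent ionization = 0.448%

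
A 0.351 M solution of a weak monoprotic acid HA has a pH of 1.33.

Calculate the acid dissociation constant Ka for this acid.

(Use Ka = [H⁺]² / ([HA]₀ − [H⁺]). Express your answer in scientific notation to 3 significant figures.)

[H⁺] = 10^(−pH) = 10^(−1.33) = 4.677e-02 M. For HA ⇌ H⁺ + A⁻, Ka = [H⁺][A⁻]/[HA] = [H⁺]² / ([HA]₀ − [H⁺]) = (4.677e-02)² / (0.351 − 4.677e-02) = 7.19e-03.

K_a = 7.19e-03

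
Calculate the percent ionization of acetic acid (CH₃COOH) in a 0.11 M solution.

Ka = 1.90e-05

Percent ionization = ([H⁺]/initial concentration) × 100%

Using Ka equilibrium: x² + Ka×x - Ka×C = 0. Solving: [H⁺] = 1.4362e-03. Percent = (1.4362e-03/0.11) × 100

Percent ionization = 1.31%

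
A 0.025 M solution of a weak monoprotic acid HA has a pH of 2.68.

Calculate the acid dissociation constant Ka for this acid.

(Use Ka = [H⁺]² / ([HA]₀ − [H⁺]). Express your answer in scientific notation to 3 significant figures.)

[H⁺] = 10^(−pH) = 10^(−2.68) = 2.089e-03 M. For HA ⇌ H⁺ + A⁻, Ka = [H⁺][A⁻]/[HA] = [H⁺]² / ([HA]₀ − [H⁺]) = (2.089e-03)² / (0.025 − 2.089e-03) = 1.91e-04.

K_a = 1.91e-04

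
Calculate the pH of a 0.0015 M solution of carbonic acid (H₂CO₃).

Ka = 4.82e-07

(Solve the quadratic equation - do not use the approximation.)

x² + Ka×x - Ka×C = 0. Using quadratic formula: [H⁺] = 2.6649e-05

pH = 4.57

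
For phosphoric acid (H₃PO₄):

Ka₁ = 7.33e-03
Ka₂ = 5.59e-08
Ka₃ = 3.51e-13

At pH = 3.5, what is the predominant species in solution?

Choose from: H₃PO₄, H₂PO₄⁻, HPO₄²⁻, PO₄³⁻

pKa₁ = 2.13, pKa₂ = 7.25, pKa₃ = 12.45. For a polyprotic acid the predominant species crosses at each pKa: below pKa_n the protonated form dominates, above it the deprotonated form does. At pH = 3.5, the predominant species is H₂PO₄⁻.

H₂PO₄⁻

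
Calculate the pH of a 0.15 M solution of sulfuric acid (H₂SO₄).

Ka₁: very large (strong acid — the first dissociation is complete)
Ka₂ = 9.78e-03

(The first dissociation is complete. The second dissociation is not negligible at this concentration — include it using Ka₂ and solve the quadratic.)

First dissociation is complete: [H⁺]₀ = [HSO₄⁻]₀ = C = 0.15 M. Second dissociation HSO₄⁻ ⇌ H⁺ + SO₄²⁻: let x = [SO₄²⁻]. Ka₂ = (C + x)·x / (C − x) = 9.78e-03 → x² + (C + Ka₂)·x − Ka₂·C = 0 → x² + 0.15978·x − 1.467e-03 = 0. x = (−0.15978 + √(0.15978² + 4 × 1.467e-03)) / 2 = 8.7069e-03 M. [H⁺] = C + x = 0.15 + 8.7069e-03 = 1.5871e-01 M. pH = -log(1.5871e-01) = 0.80.

pH = 0.80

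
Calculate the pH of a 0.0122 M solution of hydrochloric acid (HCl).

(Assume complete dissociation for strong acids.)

[H⁺] = 0.0122 M for strong acid. pH = -log[H⁺] = -log(0.0122)

pH = 1.91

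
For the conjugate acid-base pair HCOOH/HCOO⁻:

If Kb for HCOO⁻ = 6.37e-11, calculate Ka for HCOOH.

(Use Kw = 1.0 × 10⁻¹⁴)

For a conjugate pair Ka × Kb = Kw, so Ka = Kw/Kb = 1.0 × 10⁻¹⁴ / 6.37e-11 = 1.57e-04.

K_a = 1.57e-04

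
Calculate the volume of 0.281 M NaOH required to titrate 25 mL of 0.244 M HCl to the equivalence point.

At equivalence: moles acid = moles base. moles HCl = 0.244 × 25/1000 = 0.0061 mol. V_base = moles / 0.281 × 1000 = 21.7 mL.

V_{base} = 21.7 mL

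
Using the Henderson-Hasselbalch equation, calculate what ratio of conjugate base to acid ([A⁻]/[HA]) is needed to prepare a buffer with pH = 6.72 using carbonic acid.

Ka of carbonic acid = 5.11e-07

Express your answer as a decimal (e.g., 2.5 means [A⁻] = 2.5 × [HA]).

pKa = -log(5.11e-07) = 6.2916. pH = pKa + log([A⁻]/[HA]), so log([A⁻]/[HA]) = pH − pKa = 6.72 − 6.2916 = 0.4284. [A⁻]/[HA] = 10^(0.4284) = 2.68

[A⁻]/[HA] = 2.68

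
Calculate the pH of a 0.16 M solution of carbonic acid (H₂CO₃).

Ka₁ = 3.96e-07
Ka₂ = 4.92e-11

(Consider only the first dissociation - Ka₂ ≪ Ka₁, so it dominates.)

First dissociation dominates. From Ka₁ = [H⁺][HA⁻]/[H₂A], x² + Ka₁·x − Ka₁·C = 0 with C = 0.16 M and Ka₁ = 3.96e-07. Solving: [H⁺] = (−Ka₁ + √(Ka₁² + 4·Ka₁·C)) / 2 = 2.5152e-04 M. pH = -log(2.5152e-04) = 3.60.

pH = 3.60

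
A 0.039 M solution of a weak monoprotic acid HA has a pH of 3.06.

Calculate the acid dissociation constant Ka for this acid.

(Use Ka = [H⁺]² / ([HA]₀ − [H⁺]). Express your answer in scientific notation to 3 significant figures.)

[H⁺] = 10^(−pH) = 10^(−3.06) = 8.710e-04 M. For HA ⇌ H⁺ + A⁻, Ka = [H⁺][A⁻]/[HA] = [H⁺]² / ([HA]₀ − [H⁺]) = (8.710e-04)² / (0.039 − 8.710e-04) = 1.99e-05.

K_a = 1.99e-05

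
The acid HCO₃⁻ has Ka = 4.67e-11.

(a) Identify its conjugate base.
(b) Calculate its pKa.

(a) The conjugate base is formed by removing one H⁺ from HCO₃⁻, giving CO₃²⁻. (b) pKa = -log(Ka) = -log(4.67e-11) = 10.33.

Conjugate base: CO₃²⁻; pK_a = 10.33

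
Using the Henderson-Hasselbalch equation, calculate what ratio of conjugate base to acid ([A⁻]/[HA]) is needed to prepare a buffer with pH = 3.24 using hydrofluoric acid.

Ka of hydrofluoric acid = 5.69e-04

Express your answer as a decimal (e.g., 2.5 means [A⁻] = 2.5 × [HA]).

pKa = -log(5.69e-04) = 3.2449. pH = pKa + log([A⁻]/[HA]), so log([A⁻]/[HA]) = pH − pKa = 3.24 − 3.2449 = -0.0049. [A⁻]/[HA] = 10^(-0.0049) = 0.989

[A⁻]/[HA] = 0.989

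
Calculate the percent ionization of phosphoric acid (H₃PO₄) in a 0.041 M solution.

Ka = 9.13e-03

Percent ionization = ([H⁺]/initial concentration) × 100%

Using Ka equilibrium: x² + Ka×x - Ka×C = 0. Solving: [H⁺] = 1.5314e-02. Percent = (1.5314e-02/0.041) × 100

Percent ionization = 37.4%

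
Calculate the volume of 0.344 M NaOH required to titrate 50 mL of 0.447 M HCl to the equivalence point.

At equivalence: moles acid = moles base. moles HCl = 0.447 × 50/1000 = 0.02235 mol. V_base = moles / 0.344 × 1000 = 65.0 mL.

V_{base} = 65.0 mL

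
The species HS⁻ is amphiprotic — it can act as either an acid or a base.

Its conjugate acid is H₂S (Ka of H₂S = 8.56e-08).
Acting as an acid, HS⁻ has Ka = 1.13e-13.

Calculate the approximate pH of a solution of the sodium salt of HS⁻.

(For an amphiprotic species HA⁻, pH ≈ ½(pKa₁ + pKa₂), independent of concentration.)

pKa₁ = -log(8.56e-08) = 7.07; pKa₂ = -log(1.13e-13) = 12.95. For an amphiprotic species, pH ≈ ½(pKa₁ + pKa₂) = ½(7.07 + 12.95) = 10.01.

pH = 10.01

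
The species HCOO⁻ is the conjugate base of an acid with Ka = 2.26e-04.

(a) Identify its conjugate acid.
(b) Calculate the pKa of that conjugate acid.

(a) The conjugate acid is formed by adding one H⁺ to HCOO⁻, giving HCOOH. (b) pKa = -log(Ka) = -log(2.26e-04) = 3.65.

Conjugate acid: HCOOH; pK_a = 3.65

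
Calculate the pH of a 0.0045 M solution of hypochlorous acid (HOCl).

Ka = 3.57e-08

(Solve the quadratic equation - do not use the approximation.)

x² + Ka×x - Ka×C = 0. Using quadratic formula: [H⁺] = 1.2657e-05

pH = 4.90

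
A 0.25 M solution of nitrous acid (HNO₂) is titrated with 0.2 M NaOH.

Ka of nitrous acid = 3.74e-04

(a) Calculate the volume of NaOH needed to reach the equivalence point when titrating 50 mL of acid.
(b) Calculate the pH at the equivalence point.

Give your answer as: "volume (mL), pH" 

moles acid = 0.25 × 50/1000 = 0.0125 mol; V_base = moles/0.2 × 1000 = 62.5 mL. At equivalence only the conjugate base is present: [A⁻] = 0.0125/0.113 = 1.1111e-01 M. Kb = Kw/Ka = 2.67e-11; [OH⁻] = √(Kb × [A⁻]) = 1.7236e-06; pOH = 5.76; pH = 14 - pOH = 8.24.

V = 62.5 mL, pH = 8.24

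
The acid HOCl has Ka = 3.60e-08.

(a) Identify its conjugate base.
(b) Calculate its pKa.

(a) The conjugate base is formed by removing one H⁺ from HOCl, giving OCl⁻. (b) pKa = -log(Ka) = -log(3.60e-08) = 7.44.

Conjugate base: OCl⁻; pK_a = 7.44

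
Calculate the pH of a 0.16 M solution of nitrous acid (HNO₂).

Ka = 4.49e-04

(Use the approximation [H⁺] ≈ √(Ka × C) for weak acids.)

[H⁺] = √(Ka × C) = √(4.49e-04 × 0.16) = 8.4758e-03. pH = -log(8.4758e-03)

pH = 2.07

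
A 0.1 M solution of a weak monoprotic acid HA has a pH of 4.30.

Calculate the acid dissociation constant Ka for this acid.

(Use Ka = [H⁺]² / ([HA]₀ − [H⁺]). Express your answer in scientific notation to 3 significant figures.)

[H⁺] = 10^(−pH) = 10^(−4.30) = 5.012e-05 M. For HA ⇌ H⁺ + A⁻, Ka = [H⁺][A⁻]/[HA] = [H⁺]² / ([HA]₀ − [H⁺]) = (5.012e-05)² / (0.1 − 5.012e-05) = 2.51e-08.

K_a = 2.51e-08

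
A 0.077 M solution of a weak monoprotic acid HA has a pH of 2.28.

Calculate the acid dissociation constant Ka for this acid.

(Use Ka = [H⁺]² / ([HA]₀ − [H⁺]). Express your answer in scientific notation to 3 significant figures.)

[H⁺] = 10^(−pH) = 10^(−2.28) = 5.248e-03 M. For HA ⇌ H⁺ + A⁻, Ka = [H⁺][A⁻]/[HA] = [H⁺]² / ([HA]₀ − [H⁺]) = (5.248e-03)² / (0.077 − 5.248e-03) = 3.84e-04.

K_a = 3.84e-04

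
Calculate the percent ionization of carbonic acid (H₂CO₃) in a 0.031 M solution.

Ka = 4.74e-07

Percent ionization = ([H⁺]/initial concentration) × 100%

Using Ka equilibrium: x² + Ka×x - Ka×C = 0. Solving: [H⁺] = 1.2098e-04. Percent = (1.2098e-04/0.031) × 100

Percent ionization = 0.39%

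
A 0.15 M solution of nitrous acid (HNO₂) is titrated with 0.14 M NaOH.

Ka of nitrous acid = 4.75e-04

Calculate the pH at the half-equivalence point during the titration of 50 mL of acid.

At half-equivalence [HA] = [A⁻], so Henderson-Hasselbalch gives pH = pKa = -log(4.75e-04) = 3.32.

pH = pKa = 3.32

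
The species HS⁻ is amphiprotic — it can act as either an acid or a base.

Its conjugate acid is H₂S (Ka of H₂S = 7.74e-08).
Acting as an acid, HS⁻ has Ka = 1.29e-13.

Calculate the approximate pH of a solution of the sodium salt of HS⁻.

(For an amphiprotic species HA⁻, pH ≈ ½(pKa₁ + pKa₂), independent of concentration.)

pKa₁ = -log(7.74e-08) = 7.11; pKa₂ = -log(1.29e-13) = 12.89. For an amphiprotic species, pH ≈ ½(pKa₁ + pKa₂) = ½(7.11 + 12.89) = 10.00.

pH = 10.00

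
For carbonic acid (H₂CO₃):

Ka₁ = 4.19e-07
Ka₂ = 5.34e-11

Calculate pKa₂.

pKa₂ = -log(Ka₂) = -log(5.34e-11) = 10.27.

pK_{a2} = 10.27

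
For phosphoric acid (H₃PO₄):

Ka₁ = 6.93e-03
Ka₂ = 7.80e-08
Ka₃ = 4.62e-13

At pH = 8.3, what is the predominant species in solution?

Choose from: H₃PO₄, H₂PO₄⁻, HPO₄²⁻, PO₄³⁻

pKa₁ = 2.16, pKa₂ = 7.11, pKa₃ = 12.34. For a polyprotic acid the predominant species crosses at each pKa: below pKa_n the protonated form dominates, above it the deprotonated form does. At pH = 8.3, the predominant species is HPO₄²⁻.

HPO₄²⁻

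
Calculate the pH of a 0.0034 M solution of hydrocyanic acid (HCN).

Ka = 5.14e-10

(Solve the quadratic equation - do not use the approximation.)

x² + Ka×x - Ka×C = 0. Using quadratic formula: [H⁺] = 1.3217e-06

pH = 5.88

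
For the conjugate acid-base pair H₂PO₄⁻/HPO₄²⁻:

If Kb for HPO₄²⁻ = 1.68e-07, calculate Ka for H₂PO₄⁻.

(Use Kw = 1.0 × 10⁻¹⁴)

For a conjugate pair Ka × Kb = Kw, so Ka = Kw/Kb = 1.0 × 10⁻¹⁴ / 1.68e-07 = 5.95e-08.

K_a = 5.95e-08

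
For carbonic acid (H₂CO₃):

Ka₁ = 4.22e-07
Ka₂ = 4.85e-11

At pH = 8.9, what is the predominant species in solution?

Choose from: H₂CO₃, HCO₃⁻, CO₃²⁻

pKa₁ = 6.37, pKa₂ = 10.31. For a polyprotic acid the predominant species crosses at each pKa: below pKa_n the protonated form dominates, above it the deprotonated form does. At pH = 8.9, the predominant species is HCO₃⁻.

HCO₃⁻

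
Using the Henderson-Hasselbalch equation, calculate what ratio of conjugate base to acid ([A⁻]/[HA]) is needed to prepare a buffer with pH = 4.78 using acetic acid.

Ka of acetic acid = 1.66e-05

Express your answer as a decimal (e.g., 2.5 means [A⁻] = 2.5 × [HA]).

pKa = -log(1.66e-05) = 4.7799. pH = pKa + log([A⁻]/[HA]), so log([A⁻]/[HA]) = pH − pKa = 4.78 − 4.7799 = 0.0001. [A⁻]/[HA] = 10^(0.0001) = 1.00

[A⁻]/[HA] = 1.00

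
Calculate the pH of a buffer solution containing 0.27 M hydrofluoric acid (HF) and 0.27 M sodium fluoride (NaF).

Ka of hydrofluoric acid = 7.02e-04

pKa = -log(7.02e-04) = 3.15. pH = pKa + log([A⁻]/[HA]) = 3.15 + log(0.27/0.27)

pH = 3.15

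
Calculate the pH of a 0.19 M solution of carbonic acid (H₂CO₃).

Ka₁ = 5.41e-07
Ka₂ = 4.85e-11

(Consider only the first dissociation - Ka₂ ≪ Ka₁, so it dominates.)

First dissociation dominates. From Ka₁ = [H⁺][HA⁻]/[H₂A], x² + Ka₁·x − Ka₁·C = 0 with C = 0.19 M and Ka₁ = 5.41e-07. Solving: [H⁺] = (−Ka₁ + √(Ka₁² + 4·Ka₁·C)) / 2 = 3.2034e-04 M. pH = -log(3.2034e-04) = 3.49.

pH = 3.49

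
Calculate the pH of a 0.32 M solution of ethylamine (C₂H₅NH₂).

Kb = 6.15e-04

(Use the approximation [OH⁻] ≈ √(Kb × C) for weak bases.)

[OH⁻] = √(Kb × C) = √(6.15e-04 × 0.32) = 1.4029e-02. pOH = 1.85, pH = 14 - pOH

pH = 12.15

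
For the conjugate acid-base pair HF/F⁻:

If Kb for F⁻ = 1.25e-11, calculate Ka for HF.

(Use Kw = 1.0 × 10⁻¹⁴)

For a conjugate pair Ka × Kb = Kw, so Ka = Kw/Kb = 1.0 × 10⁻¹⁴ / 1.25e-11 = 8.00e-04.

K_a = 8.00e-04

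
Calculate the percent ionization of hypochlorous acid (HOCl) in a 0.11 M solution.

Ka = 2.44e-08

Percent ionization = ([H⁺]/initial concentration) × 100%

Using Ka equilibrium: x² + Ka×x - Ka×C = 0. Solving: [H⁺] = 5.1795e-05. Percent = (5.1795e-05/0.11) × 100

Percent ionization = 0.0471%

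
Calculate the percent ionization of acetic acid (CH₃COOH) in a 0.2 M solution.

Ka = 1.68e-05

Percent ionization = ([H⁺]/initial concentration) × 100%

Using Ka equilibrium: x² + Ka×x - Ka×C = 0. Solving: [H⁺] = 1.8246e-03. Percent = (1.8246e-03/0.2) × 100

Percent ionization = 0.912%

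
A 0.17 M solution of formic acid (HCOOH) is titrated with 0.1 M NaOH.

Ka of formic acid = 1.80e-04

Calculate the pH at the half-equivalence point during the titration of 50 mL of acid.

At half-equivalence [HA] = [A⁻], so Henderson-Hasselbalch gives pH = pKa = -log(1.80e-04) = 3.74.

pH = pKa = 3.74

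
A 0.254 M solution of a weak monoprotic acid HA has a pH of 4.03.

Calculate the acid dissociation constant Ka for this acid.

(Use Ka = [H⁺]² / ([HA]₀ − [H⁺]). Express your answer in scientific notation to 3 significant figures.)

[H⁺] = 10^(−pH) = 10^(−4.03) = 9.333e-05 M. For HA ⇌ H⁺ + A⁻, Ka = [H⁺][A⁻]/[HA] = [H⁺]² / ([HA]₀ − [H⁺]) = (9.333e-05)² / (0.254 − 9.333e-05) = 3.43e-08.

K_a = 3.43e-08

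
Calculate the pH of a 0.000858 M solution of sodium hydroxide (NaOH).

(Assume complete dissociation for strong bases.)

[OH⁻] = 0.000858 M for strong base. pOH = -log[OH⁻] = 3.07, pH = 14 - pOH

pH = 10.93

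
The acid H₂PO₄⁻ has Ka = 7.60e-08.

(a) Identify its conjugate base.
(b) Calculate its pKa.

(a) The conjugate base is formed by removing one H⁺ from H₂PO₄⁻, giving HPO₄²⁻. (b) pKa = -log(Ka) = -log(7.60e-08) = 7.12.

Conjugate base: HPO₄²⁻; pK_a = 7.12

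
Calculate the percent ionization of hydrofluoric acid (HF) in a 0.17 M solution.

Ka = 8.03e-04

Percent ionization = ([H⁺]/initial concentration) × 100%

Using Ka equilibrium: x² + Ka×x - Ka×C = 0. Solving: [H⁺] = 1.1289e-02. Percent = (1.1289e-02/0.17) × 100

Percent ionization = 6.64%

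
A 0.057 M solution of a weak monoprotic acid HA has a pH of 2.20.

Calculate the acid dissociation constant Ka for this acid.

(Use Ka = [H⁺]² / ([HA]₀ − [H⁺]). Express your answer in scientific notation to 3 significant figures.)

[H⁺] = 10^(−pH) = 10^(−2.20) = 6.310e-03 M. For HA ⇌ H⁺ + A⁻, Ka = [H⁺][A⁻]/[HA] = [H⁺]² / ([HA]₀ − [H⁺]) = (6.310e-03)² / (0.057 − 6.310e-03) = 7.85e-04.

K_a = 7.85e-04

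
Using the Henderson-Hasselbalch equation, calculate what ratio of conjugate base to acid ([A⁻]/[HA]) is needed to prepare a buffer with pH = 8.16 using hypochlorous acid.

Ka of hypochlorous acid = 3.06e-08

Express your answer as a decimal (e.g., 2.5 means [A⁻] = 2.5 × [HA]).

pKa = -log(3.06e-08) = 7.5143. pH = pKa + log([A⁻]/[HA]), so log([A⁻]/[HA]) = pH − pKa = 8.16 − 7.5143 = 0.6457. [A⁻]/[HA] = 10^(0.6457) = 4.42

[A⁻]/[HA] = 4.42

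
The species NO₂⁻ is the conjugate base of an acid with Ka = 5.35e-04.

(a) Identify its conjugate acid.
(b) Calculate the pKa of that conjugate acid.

(a) The conjugate acid is formed by adding one H⁺ to NO₂⁻, giving HNO₂. (b) pKa = -log(Ka) = -log(5.35e-04) = 3.27.

Conjugate acid: HNO₂; pK_a = 3.27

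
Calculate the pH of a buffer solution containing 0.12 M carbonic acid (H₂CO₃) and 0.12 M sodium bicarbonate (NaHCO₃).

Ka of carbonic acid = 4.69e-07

pKa = -log(4.69e-07) = 6.33. pH = pKa + log([A⁻]/[HA]) = 6.33 + log(0.12/0.12)

pH = 6.33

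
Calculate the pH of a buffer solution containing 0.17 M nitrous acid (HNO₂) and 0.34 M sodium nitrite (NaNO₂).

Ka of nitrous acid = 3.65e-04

pKa = -log(3.65e-04) = 3.44. pH = pKa + log([A⁻]/[HA]) = 3.44 + log(0.34/0.17)

pH = 3.74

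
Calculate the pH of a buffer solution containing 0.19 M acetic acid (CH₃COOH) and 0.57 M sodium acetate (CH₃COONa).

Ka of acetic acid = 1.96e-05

pKa = -log(1.96e-05) = 4.71. pH = pKa + log([A⁻]/[HA]) = 4.71 + log(0.57/0.19)

pH = 5.18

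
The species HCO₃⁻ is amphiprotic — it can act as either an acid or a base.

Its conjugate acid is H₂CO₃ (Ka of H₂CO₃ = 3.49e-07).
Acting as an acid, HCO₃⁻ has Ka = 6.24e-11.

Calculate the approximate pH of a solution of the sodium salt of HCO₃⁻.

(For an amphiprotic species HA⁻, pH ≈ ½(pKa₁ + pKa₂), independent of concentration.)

pKa₁ = -log(3.49e-07) = 6.46; pKa₂ = -log(6.24e-11) = 10.20. For an amphiprotic species, pH ≈ ½(pKa₁ + pKa₂) = ½(6.46 + 10.20) = 8.33.

pH = 8.33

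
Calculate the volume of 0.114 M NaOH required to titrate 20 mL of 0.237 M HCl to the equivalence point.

At equivalence: moles acid = moles base. moles HCl = 0.237 × 20/1000 = 0.00474 mol. V_base = moles / 0.114 × 1000 = 41.6 mL.

V_{base} = 41.6 mL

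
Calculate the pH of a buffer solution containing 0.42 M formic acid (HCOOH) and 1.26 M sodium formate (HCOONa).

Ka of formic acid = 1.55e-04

pKa = -log(1.55e-04) = 3.81. pH = pKa + log([A⁻]/[HA]) = 3.81 + log(1.26/0.42)

pH = 4.29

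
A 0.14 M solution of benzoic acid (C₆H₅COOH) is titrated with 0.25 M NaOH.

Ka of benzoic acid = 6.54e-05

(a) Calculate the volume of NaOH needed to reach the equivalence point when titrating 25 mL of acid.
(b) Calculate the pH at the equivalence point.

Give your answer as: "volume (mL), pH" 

moles acid = 0.14 × 25/1000 = 0.0035 mol; V_base = moles/0.25 × 1000 = 14.0 mL. At equivalence only the conjugate base is present: [A⁻] = 0.0035/0.039 = 8.9744e-02 M. Kb = Kw/Ka = 1.53e-10; [OH⁻] = √(Kb × [A⁻]) = 3.7044e-06; pOH = 5.43; pH = 14 - pOH = 8.57.

V = 14.0 mL, pH = 8.57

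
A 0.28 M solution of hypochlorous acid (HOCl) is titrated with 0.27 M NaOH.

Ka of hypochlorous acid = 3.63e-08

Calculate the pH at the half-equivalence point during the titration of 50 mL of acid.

At half-equivalence [HA] = [A⁻], so Henderson-Hasselbalch gives pH = pKa = -log(3.63e-08) = 7.44.

pH = pKa = 7.44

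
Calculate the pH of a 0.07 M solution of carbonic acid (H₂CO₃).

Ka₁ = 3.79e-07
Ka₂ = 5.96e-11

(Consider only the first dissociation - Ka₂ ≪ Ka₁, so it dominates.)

First dissociation dominates. From Ka₁ = [H⁺][HA⁻]/[H₂A], x² + Ka₁·x − Ka₁·C = 0 with C = 0.07 M and Ka₁ = 3.79e-07. Solving: [H⁺] = (−Ka₁ + √(Ka₁² + 4·Ka₁·C)) / 2 = 1.6269e-04 M. pH = -log(1.6269e-04) = 3.79.

pH = 3.79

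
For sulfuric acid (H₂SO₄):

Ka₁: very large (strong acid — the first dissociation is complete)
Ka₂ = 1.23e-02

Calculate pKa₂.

pKa₂ = -log(Ka₂) = -log(1.23e-02) = 1.91.

pK_{a2} = 1.91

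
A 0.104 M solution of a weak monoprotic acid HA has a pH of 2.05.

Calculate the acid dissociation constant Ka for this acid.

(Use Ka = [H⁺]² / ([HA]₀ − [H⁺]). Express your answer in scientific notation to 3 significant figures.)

[H⁺] = 10^(−pH) = 10^(−2.05) = 8.913e-03 M. For HA ⇌ H⁺ + A⁻, Ka = [H⁺][A⁻]/[HA] = [H⁺]² / ([HA]₀ − [H⁺]) = (8.913e-03)² / (0.104 − 8.913e-03) = 8.35e-04.

K_a = 8.35e-04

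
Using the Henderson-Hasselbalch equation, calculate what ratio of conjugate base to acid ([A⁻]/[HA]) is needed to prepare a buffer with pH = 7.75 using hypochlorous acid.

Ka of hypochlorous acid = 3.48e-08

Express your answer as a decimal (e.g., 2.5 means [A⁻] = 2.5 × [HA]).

pKa = -log(3.48e-08) = 7.4584. pH = pKa + log([A⁻]/[HA]), so log([A⁻]/[HA]) = pH − pKa = 7.75 − 7.4584 = 0.2916. [A⁻]/[HA] = 10^(0.2916) = 1.96

[A⁻]/[HA] = 1.96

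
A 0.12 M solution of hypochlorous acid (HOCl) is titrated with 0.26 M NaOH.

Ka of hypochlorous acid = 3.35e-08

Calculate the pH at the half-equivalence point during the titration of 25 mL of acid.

At half-equivalence [HA] = [A⁻], so Henderson-Hasselbalch gives pH = pKa = -log(3.35e-08) = 7.47.

pH = pKa = 7.47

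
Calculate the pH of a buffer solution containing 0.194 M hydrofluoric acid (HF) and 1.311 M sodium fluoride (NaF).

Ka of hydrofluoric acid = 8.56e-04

pKa = -log(8.56e-04) = 3.07. pH = pKa + log([A⁻]/[HA]) = 3.07 + log(1.311/0.194)

pH = 3.90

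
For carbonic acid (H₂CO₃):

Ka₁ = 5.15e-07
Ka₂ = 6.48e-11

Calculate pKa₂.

pKa₂ = -log(Ka₂) = -log(6.48e-11) = 10.19.

pK_{a2} = 10.19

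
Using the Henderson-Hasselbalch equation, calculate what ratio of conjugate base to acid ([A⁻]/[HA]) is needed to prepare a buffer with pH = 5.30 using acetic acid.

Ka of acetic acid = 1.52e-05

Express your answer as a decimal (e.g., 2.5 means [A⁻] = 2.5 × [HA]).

pKa = -log(1.52e-05) = 4.8182. pH = pKa + log([A⁻]/[HA]), so log([A⁻]/[HA]) = pH − pKa = 5.30 − 4.8182 = 0.4818. [A⁻]/[HA] = 10^(0.4818) = 3.03

[A⁻]/[HA] = 3.03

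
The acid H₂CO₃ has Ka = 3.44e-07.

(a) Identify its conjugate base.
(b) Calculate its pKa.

(a) The conjugate base is formed by removing one H⁺ from H₂CO₃, giving HCO₃⁻. (b) pKa = -log(Ka) = -log(3.44e-07) = 6.46.

Conjugate base: HCO₃⁻; pK_a = 6.46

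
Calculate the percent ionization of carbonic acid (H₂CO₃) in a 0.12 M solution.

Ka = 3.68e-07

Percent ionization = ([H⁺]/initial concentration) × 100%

Using Ka equilibrium: x² + Ka×x - Ka×C = 0. Solving: [H⁺] = 2.0996e-04. Percent = (2.0996e-04/0.12) × 100

Percent ionization = 0.175%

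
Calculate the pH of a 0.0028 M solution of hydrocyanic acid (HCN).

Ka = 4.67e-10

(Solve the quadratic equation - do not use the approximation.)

x² + Ka×x - Ka×C = 0. Using quadratic formula: [H⁺] = 1.1433e-06

pH = 5.94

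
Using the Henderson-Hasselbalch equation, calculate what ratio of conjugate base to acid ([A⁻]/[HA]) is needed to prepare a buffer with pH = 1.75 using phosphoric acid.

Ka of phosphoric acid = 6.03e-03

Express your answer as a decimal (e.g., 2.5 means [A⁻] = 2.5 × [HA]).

pKa = -log(6.03e-03) = 2.2197. pH = pKa + log([A⁻]/[HA]), so log([A⁻]/[HA]) = pH − pKa = 1.75 − 2.2197 = -0.4697. [A⁻]/[HA] = 10^(-0.4697) = 0.339

[A⁻]/[HA] = 0.339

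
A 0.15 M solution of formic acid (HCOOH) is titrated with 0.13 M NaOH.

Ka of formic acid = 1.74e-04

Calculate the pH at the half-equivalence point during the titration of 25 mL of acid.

At half-equivalence [HA] = [A⁻], so Henderson-Hasselbalch gives pH = pKa = -log(1.74e-04) = 3.76.

pH = pKa = 3.76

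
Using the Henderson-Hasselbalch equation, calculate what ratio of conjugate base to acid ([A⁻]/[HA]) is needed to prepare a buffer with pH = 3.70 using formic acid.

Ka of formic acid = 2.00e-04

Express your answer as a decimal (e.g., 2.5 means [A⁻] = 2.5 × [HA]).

pKa = -log(2.00e-04) = 3.6990. pH = pKa + log([A⁻]/[HA]), so log([A⁻]/[HA]) = pH − pKa = 3.70 − 3.6990 = 0.0010. [A⁻]/[HA] = 10^(0.0010) = 1.00

[A⁻]/[HA] = 1.00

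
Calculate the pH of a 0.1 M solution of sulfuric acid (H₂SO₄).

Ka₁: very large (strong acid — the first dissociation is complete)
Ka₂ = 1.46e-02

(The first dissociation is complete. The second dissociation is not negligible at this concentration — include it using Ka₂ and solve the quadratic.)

First dissociation is complete: [H⁺]₀ = [HSO₄⁻]₀ = C = 0.1 M. Second dissociation HSO₄⁻ ⇌ H⁺ + SO₄²⁻: let x = [SO₄²⁻]. Ka₂ = (C + x)·x / (C − x) = 1.46e-02 → x² + (C + Ka₂)·x − Ka₂·C = 0 → x² + 0.11460·x − 1.460e-03 = 0. x = (−0.11460 + √(0.11460² + 4 × 1.460e-03)) / 2 = 1.1572e-02 M. [H⁺] = C + x = 0.1 + 1.1572e-02 = 1.1157e-01 M. pH = -log(1.1157e-01) = 0.95.

pH = 0.95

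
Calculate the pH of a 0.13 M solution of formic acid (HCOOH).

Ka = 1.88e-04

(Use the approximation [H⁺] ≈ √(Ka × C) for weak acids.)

[H⁺] = √(Ka × C) = √(1.88e-04 × 0.13) = 4.9437e-03. pH = -log(4.9437e-03)

pH = 2.31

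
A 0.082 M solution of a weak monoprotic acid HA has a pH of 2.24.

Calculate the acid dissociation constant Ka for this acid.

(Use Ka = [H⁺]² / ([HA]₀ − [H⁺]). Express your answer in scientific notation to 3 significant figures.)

[H⁺] = 10^(−pH) = 10^(−2.24) = 5.754e-03 M. For HA ⇌ H⁺ + A⁻, Ka = [H⁺][A⁻]/[HA] = [H⁺]² / ([HA]₀ − [H⁺]) = (5.754e-03)² / (0.082 − 5.754e-03) = 4.34e-04.

K_a = 4.34e-04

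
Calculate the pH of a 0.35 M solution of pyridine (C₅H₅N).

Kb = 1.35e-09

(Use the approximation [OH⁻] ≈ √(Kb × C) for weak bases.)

[OH⁻] = √(Kb × C) = √(1.35e-09 × 0.35) = 2.1737e-05. pOH = 4.66, pH = 14 - pOH

pH = 9.34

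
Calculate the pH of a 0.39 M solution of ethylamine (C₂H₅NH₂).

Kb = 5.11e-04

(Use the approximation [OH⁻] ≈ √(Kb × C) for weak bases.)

[OH⁻] = √(Kb × C) = √(5.11e-04 × 0.39) = 1.4117e-02. pOH = 1.85, pH = 14 - pOH

pH = 12.15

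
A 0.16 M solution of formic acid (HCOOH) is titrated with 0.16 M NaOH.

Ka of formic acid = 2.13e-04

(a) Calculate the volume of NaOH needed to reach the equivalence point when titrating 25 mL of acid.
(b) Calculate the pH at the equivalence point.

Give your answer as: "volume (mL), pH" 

moles acid = 0.16 × 25/1000 = 0.004 mol; V_base = moles/0.16 × 1000 = 25.0 mL. At equivalence only the conjugate base is present: [A⁻] = 0.004/0.050 = 8.0000e-02 M. Kb = Kw/Ka = 4.69e-11; [OH⁻] = √(Kb × [A⁻]) = 1.9380e-06; pOH = 5.71; pH = 14 - pOH = 8.29.

V = 25.0 mL, pH = 8.29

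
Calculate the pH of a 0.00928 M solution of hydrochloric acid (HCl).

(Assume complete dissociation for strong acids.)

[H⁺] = 0.00928 M for strong acid. pH = -log[H⁺] = -log(0.00928)

pH = 2.03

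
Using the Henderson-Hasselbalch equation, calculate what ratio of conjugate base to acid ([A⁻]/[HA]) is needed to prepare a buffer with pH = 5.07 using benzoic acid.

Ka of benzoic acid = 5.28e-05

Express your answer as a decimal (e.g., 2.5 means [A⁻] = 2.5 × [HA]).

pKa = -log(5.28e-05) = 4.2774. pH = pKa + log([A⁻]/[HA]), so log([A⁻]/[HA]) = pH − pKa = 5.07 − 4.2774 = 0.7926. [A⁻]/[HA] = 10^(0.7926) = 6.20

[A⁻]/[HA] = 6.20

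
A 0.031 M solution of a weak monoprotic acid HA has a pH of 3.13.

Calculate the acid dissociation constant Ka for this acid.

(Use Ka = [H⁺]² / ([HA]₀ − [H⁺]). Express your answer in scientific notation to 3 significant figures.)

[H⁺] = 10^(−pH) = 10^(−3.13) = 7.413e-04 M. For HA ⇌ H⁺ + A⁻, Ka = [H⁺][A⁻]/[HA] = [H⁺]² / ([HA]₀ − [H⁺]) = (7.413e-04)² / (0.031 − 7.413e-04) = 1.82e-05.

K_a = 1.82e-05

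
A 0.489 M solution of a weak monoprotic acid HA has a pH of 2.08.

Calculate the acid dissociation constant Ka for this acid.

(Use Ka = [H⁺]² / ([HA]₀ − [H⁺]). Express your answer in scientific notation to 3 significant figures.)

[H⁺] = 10^(−pH) = 10^(−2.08) = 8.318e-03 M. For HA ⇌ H⁺ + A⁻, Ka = [H⁺][A⁻]/[HA] = [H⁺]² / ([HA]₀ − [H⁺]) = (8.318e-03)² / (0.489 − 8.318e-03) = 1.44e-04.

K_a = 1.44e-04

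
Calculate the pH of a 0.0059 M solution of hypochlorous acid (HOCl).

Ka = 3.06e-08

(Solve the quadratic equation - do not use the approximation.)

x² + Ka×x - Ka×C = 0. Using quadratic formula: [H⁺] = 1.3421e-05

pH = 4.87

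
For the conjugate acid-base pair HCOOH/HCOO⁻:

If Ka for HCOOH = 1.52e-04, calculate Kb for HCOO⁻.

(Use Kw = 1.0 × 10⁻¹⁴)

For a conjugate pair Ka × Kb = Kw, so Kb = Kw/Ka = 1.0 × 10⁻¹⁴ / 1.52e-04 = 6.58e-11.

K_b = 6.58e-11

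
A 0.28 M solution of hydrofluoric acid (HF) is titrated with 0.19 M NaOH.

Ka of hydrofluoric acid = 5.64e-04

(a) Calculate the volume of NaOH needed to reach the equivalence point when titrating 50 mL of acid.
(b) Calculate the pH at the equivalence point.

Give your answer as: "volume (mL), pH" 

moles acid = 0.28 × 50/1000 = 0.014 mol; V_base = moles/0.19 × 1000 = 73.7 mL. At equivalence only the conjugate base is present: [A⁻] = 0.014/0.124 = 1.1319e-01 M. Kb = Kw/Ka = 1.77e-11; [OH⁻] = √(Kb × [A⁻]) = 1.4167e-06; pOH = 5.85; pH = 14 - pOH = 8.15.

V = 73.7 mL, pH = 8.15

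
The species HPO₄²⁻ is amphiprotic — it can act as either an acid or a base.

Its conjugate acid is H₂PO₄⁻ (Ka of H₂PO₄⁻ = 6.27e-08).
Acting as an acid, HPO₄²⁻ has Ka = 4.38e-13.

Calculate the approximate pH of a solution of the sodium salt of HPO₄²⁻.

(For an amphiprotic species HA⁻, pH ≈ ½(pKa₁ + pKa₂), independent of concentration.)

pKa₁ = -log(6.27e-08) = 7.20; pKa₂ = -log(4.38e-13) = 12.36. For an amphiprotic species, pH ≈ ½(pKa₁ + pKa₂) = ½(7.20 + 12.36) = 9.78.

pH = 9.78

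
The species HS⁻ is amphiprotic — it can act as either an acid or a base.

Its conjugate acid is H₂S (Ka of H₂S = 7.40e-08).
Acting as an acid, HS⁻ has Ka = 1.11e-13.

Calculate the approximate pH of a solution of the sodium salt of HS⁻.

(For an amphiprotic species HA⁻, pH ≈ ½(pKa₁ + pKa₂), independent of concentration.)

pKa₁ = -log(7.40e-08) = 7.13; pKa₂ = -log(1.11e-13) = 12.95. For an amphiprotic species, pH ≈ ½(pKa₁ + pKa₂) = ½(7.13 + 12.95) = 10.04.

pH = 10.04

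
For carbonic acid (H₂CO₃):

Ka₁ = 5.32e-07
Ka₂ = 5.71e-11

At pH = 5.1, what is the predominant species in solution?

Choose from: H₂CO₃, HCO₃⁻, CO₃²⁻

pKa₁ = 6.27, pKa₂ = 10.24. For a polyprotic acid the predominant species crosses at each pKa: below pKa_n the protonated form dominates, above it the deprotonated form does. At pH = 5.1, the predominant species is H₂CO₃.

H₂CO₃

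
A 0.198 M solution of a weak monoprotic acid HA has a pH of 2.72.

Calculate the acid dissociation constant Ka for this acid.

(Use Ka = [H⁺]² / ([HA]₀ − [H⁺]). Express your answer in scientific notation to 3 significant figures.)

[H⁺] = 10^(−pH) = 10^(−2.72) = 1.905e-03 M. For HA ⇌ H⁺ + A⁻, Ka = [H⁺][A⁻]/[HA] = [H⁺]² / ([HA]₀ − [H⁺]) = (1.905e-03)² / (0.198 − 1.905e-03) = 1.85e-05.

K_a = 1.85e-05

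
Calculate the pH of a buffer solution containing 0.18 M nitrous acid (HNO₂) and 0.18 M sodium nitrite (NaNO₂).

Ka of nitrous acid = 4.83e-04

pKa = -log(4.83e-04) = 3.32. pH = pKa + log([A⁻]/[HA]) = 3.32 + log(0.18/0.18)

pH = 3.32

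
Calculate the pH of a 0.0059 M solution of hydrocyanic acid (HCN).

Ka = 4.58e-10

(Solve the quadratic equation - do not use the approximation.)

x² + Ka×x - Ka×C = 0. Using quadratic formula: [H⁺] = 1.6436e-06

pH = 5.78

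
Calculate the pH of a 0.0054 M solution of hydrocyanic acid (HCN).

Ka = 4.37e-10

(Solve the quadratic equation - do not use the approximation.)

x² + Ka×x - Ka×C = 0. Using quadratic formula: [H⁺] = 1.5359e-06

pH = 5.81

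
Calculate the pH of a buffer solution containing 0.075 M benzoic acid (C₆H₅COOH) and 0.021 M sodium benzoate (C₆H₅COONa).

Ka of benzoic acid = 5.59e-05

pKa = -log(5.59e-05) = 4.25. pH = pKa + log([A⁻]/[HA]) = 4.25 + log(0.021/0.075)

pH = 3.70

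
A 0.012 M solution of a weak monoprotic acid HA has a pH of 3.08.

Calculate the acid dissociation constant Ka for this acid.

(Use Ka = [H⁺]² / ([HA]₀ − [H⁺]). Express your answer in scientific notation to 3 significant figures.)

[H⁺] = 10^(−pH) = 10^(−3.08) = 8.318e-04 M. For HA ⇌ H⁺ + A⁻, Ka = [H⁺][A⁻]/[HA] = [H⁺]² / ([HA]₀ − [H⁺]) = (8.318e-04)² / (0.012 − 8.318e-04) = 6.19e-05.

K_a = 6.19e-05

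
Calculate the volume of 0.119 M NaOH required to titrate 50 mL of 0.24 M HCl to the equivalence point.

At equivalence: moles acid = moles base. moles HCl = 0.24 × 50/1000 = 0.012 mol. V_base = moles / 0.119 × 1000 = 100.8 mL.

V_{base} = 100.8 mL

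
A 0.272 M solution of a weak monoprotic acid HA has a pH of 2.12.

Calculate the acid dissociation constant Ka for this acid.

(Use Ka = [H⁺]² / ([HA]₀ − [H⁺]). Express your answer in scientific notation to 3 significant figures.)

[H⁺] = 10^(−pH) = 10^(−2.12) = 7.586e-03 M. For HA ⇌ H⁺ + A⁻, Ka = [H⁺][A⁻]/[HA] = [H⁺]² / ([HA]₀ − [H⁺]) = (7.586e-03)² / (0.272 − 7.586e-03) = 2.18e-04.

K_a = 2.18e-04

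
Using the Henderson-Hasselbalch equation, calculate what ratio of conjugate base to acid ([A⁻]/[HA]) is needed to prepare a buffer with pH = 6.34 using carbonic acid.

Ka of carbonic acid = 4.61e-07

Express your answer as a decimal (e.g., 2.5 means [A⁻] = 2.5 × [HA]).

pKa = -log(4.61e-07) = 6.3363. pH = pKa + log([A⁻]/[HA]), so log([A⁻]/[HA]) = pH − pKa = 6.34 − 6.3363 = 0.0037. [A⁻]/[HA] = 10^(0.0037) = 1.01

[A⁻]/[HA] = 1.01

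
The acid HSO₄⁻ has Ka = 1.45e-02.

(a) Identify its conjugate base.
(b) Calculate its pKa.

(a) The conjugate base is formed by removing one H⁺ from HSO₄⁻, giving SO₄²⁻. (b) pKa = -log(Ka) = -log(1.45e-02) = 1.84.

Conjugate base: SO₄²⁻; pK_a = 1.84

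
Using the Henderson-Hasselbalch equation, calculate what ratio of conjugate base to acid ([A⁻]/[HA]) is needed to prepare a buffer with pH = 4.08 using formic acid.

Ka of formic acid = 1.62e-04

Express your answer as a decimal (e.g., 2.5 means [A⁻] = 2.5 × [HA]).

pKa = -log(1.62e-04) = 3.7905. pH = pKa + log([A⁻]/[HA]), so log([A⁻]/[HA]) = pH − pKa = 4.08 − 3.7905 = 0.2895. [A⁻]/[HA] = 10^(0.2895) = 1.95

[A⁻]/[HA] = 1.95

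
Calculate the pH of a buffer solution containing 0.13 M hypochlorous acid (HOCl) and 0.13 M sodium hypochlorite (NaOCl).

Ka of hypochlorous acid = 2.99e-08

pKa = -log(2.99e-08) = 7.52. pH = pKa + log([A⁻]/[HA]) = 7.52 + log(0.13/0.13)

pH = 7.52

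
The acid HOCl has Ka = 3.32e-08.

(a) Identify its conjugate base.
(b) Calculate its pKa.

(a) The conjugate base is formed by removing one H⁺ from HOCl, giving OCl⁻. (b) pKa = -log(Ka) = -log(3.32e-08) = 7.48.

Conjugate base: OCl⁻; pK_a = 7.48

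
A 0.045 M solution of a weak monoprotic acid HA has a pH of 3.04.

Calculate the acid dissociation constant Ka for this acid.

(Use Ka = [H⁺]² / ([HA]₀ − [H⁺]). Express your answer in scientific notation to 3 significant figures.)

[H⁺] = 10^(−pH) = 10^(−3.04) = 9.120e-04 M. For HA ⇌ H⁺ + A⁻, Ka = [H⁺][A⁻]/[HA] = [H⁺]² / ([HA]₀ − [H⁺]) = (9.120e-04)² / (0.045 − 9.120e-04) = 1.89e-05.

K_a = 1.89e-05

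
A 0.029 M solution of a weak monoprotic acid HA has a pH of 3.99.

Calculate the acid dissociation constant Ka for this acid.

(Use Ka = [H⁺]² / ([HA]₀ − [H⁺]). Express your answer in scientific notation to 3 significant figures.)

[H⁺] = 10^(−pH) = 10^(−3.99) = 1.023e-04 M. For HA ⇌ H⁺ + A⁻, Ka = [H⁺][A⁻]/[HA] = [H⁺]² / ([HA]₀ − [H⁺]) = (1.023e-04)² / (0.029 − 1.023e-04) = 3.62e-07.

K_a = 3.62e-07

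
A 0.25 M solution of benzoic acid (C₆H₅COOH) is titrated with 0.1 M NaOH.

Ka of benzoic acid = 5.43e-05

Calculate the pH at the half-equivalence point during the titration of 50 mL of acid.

At half-equivalence [HA] = [A⁻], so Henderson-Hasselbalch gives pH = pKa = -log(5.43e-05) = 4.27.

pH = pKa = 4.27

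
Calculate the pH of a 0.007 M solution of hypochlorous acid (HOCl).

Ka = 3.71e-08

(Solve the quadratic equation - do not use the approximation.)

x² + Ka×x - Ka×C = 0. Using quadratic formula: [H⁺] = 1.6097e-05

pH = 4.79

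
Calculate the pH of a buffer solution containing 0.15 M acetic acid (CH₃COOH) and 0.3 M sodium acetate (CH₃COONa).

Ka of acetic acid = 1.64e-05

pKa = -log(1.64e-05) = 4.79. pH = pKa + log([A⁻]/[HA]) = 4.79 + log(0.3/0.15)

pH = 5.09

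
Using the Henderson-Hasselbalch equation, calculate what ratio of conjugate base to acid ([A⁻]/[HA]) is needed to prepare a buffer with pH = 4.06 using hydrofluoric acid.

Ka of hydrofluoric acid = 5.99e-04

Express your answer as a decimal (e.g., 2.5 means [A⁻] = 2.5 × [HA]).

pKa = -log(5.99e-04) = 3.2226. pH = pKa + log([A⁻]/[HA]), so log([A⁻]/[HA]) = pH − pKa = 4.06 − 3.2226 = 0.8374. [A⁻]/[HA] = 10^(0.8374) = 6.88

[A⁻]/[HA] = 6.88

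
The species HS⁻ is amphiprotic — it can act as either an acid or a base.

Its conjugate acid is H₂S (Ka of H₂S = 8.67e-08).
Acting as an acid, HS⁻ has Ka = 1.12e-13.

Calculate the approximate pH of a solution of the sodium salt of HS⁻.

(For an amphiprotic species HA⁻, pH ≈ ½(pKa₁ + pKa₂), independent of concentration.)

pKa₁ = -log(8.67e-08) = 7.06; pKa₂ = -log(1.12e-13) = 12.95. For an amphiprotic species, pH ≈ ½(pKa₁ + pKa₂) = ½(7.06 + 12.95) = 10.01.

pH = 10.01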